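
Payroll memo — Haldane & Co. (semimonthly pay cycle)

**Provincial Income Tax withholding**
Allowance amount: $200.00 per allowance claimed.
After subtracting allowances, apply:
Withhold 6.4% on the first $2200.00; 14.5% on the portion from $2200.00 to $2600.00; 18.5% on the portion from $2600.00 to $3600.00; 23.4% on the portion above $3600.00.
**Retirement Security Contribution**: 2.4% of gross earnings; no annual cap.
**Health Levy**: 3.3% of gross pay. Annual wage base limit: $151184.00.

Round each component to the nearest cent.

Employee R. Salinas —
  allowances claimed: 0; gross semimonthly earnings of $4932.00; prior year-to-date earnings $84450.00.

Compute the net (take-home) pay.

$3955.38

Provincial Income Tax: taxable = $4932.00
  $383.80 + 23.4% × ($4932.00 − $3600.00) = $383.80 + 23.4% × $1332.00 = $695.49
Retirement Security Contribution: 2.4% × $4932.00 = $118.37
Health Levy: 3.3% × $4932.00 = $162.76
Total withheld: $695.49 + $118.37 + $162.76 = $976.62
Net pay: $4932.00 − $976.62 = $3955.38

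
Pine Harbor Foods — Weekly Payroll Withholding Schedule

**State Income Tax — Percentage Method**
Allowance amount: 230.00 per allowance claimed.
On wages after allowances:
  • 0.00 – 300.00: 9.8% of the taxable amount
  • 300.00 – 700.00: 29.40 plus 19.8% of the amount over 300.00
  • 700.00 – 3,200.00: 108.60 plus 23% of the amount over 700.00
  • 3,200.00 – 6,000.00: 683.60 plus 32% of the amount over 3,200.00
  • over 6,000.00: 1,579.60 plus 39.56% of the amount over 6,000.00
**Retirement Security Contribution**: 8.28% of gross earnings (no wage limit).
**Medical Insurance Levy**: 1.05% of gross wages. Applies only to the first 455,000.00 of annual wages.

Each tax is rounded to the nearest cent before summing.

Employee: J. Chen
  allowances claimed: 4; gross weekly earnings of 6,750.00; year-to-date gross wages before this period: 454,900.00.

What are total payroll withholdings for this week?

2,085.15

State Income Tax: taxable = 6,750.00 − 4×230.00 = 5,830.00
  683.60 + 32% × (5,830.00 − 3,200.00) = 683.60 + 32% × 2,630.00 = 1,525.20
Retirement Security Contribution: 8.28% × 6,750.00 = 558.90
Medical Insurance Levy: cap 455,000.00 − YTD 454,900.00 = 100.00 subject; 1.05% × 100.00 = 1.05
Total: 1,525.20 + 558.90 + 1.05 = 2,085.15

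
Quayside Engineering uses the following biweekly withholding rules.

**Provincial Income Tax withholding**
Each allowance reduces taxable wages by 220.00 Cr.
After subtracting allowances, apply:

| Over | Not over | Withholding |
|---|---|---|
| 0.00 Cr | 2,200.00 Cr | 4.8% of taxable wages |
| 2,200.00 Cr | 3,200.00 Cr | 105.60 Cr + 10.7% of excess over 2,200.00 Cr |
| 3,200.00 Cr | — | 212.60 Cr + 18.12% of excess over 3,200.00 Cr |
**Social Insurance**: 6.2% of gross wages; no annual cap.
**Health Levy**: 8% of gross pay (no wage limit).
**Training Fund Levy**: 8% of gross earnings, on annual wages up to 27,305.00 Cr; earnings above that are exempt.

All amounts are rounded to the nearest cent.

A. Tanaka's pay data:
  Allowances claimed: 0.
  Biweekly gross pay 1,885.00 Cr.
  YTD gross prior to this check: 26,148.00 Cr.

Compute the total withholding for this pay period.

450.71 Cr

Provincial Income Tax: taxable = 1,885.00 Cr
  4.8% × 1,885.00 Cr = 90.48 Cr
Social Insurance: 6.2% × 1,885.00 Cr = 116.87 Cr
Health Levy: 8% × 1,885.00 Cr = 150.80 Cr
Training Fund Levy: cap 27,305.00 Cr − YTD 26,148.00 Cr = 1,157.00 Cr subject; 8% × 1,157.00 Cr = 92.56 Cr
Total: 90.48 Cr + 116.87 Cr + 150.80 Cr + 92.56 Cr = 450.71 Cr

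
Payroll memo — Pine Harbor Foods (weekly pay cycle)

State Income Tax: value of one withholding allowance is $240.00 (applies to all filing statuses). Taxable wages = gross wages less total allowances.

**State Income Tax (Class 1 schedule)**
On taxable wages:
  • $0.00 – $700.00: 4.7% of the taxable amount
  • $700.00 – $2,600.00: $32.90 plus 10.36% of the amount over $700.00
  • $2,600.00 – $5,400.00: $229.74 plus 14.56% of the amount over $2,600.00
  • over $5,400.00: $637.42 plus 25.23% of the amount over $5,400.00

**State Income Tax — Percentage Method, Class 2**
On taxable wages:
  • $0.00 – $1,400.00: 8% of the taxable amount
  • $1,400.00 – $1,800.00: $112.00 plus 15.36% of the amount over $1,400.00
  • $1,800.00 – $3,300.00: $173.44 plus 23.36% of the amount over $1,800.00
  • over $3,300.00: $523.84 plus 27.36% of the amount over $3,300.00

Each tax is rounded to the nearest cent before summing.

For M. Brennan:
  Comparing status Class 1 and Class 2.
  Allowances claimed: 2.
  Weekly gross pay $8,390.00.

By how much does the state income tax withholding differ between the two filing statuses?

$514.45

State Income Tax (Class 1): taxable = $8,390.00 − 2×$240.00 = $7,910.00
  $637.42 + 25.23% × ($7,910.00 − $5,400.00) = $637.42 + 25.23% × $2,510.00 = $1,270.69
State Income Tax (Class 2): taxable = $8,390.00 − 2×$240.00 = $7,910.00
  $523.84 + 27.36% × ($7,910.00 − $3,300.00) = $523.84 + 27.36% × $4,610.00 = $1,785.14
Difference: |$1,270.69 − $1,785.14| = $514.45 (higher under Class 2)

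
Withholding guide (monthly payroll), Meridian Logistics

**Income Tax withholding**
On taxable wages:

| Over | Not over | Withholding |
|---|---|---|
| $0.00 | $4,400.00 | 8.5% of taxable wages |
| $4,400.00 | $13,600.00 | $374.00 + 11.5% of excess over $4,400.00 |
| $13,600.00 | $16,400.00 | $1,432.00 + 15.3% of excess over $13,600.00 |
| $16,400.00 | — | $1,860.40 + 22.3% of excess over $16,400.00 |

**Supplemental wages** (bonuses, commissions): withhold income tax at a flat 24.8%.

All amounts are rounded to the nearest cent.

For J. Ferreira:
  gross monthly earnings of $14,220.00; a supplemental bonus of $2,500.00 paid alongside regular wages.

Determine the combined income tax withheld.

Income Tax: taxable = $14,220.00
  $1,432.00 + 15.3% × ($14,220.00 − $13,600.00) = $1,432.00 + 15.3% × $620.00 = $1,526.86
Supplemental (24.8% flat on bonus): 24.8% × $2,500.00 = $620.00
Total income tax: $1,526.86 + $620.00 = $2,146.86

$2,146.86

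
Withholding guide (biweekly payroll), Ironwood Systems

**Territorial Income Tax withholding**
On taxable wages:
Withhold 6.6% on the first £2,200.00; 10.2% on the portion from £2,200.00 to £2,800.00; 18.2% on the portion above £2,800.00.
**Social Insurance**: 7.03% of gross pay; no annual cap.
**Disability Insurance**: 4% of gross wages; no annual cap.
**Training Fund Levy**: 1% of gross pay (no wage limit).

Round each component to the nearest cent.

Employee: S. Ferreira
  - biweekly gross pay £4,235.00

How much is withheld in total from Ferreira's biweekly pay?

Territorial Income Tax: taxable = £4,235.00
  £206.40 + 18.2% × (£4,235.00 − £2,800.00) = £206.40 + 18.2% × £1,435.00 = £467.57
Social Insurance: 7.03% × £4,235.00 = £297.72
Disability Insurance: 4% × £4,235.00 = £169.40
Training Fund Levy: 1% × £4,235.00 = £42.35
Total: £467.57 + £297.72 + £169.40 + £42.35 = £977.04

£977.04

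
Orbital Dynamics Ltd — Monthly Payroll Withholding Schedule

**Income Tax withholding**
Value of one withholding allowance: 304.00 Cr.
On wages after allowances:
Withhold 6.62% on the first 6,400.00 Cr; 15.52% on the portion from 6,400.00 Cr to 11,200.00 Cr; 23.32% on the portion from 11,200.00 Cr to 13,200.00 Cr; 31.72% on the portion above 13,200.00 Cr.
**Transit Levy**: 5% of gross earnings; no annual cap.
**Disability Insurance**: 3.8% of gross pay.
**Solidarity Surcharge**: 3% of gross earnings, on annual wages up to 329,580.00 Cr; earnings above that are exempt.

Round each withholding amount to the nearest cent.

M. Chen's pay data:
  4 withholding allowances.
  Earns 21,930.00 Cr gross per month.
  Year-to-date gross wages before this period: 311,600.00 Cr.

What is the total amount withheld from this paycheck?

6,487.72 Cr

Income Tax: taxable = 21,930.00 Cr − 4×304.00 Cr = 20,714.00 Cr
  1,635.04 Cr + 31.72% × (20,714.00 Cr − 13,200.00 Cr) = 1,635.04 Cr + 31.72% × 7,514.00 Cr = 4,018.48 Cr
Transit Levy: 5% × 21,930.00 Cr = 1,096.50 Cr
Disability Insurance: 3.8% × 21,930.00 Cr = 833.34 Cr
Solidarity Surcharge: cap 329,580.00 Cr − YTD 311,600.00 Cr = 17,980.00 Cr subject; 3% × 17,980.00 Cr = 539.40 Cr
Total: 4,018.48 Cr + 1,096.50 Cr + 833.34 Cr + 539.40 Cr = 6,487.72 Cr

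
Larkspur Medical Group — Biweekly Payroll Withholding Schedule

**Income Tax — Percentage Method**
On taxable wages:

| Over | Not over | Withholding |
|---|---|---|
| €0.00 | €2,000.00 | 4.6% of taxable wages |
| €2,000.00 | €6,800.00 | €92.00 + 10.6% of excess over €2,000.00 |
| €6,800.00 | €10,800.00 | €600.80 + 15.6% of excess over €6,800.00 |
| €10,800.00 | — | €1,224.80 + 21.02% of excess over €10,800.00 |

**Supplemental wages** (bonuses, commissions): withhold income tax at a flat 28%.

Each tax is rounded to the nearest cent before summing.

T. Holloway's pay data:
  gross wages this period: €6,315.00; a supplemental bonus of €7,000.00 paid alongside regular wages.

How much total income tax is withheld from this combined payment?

€2,509.39

Income Tax: taxable = €6,315.00
  €92.00 + 10.6% × (€6,315.00 − €2,000.00) = €92.00 + 10.6% × €4,315.00 = €549.39
Supplemental (28% flat on bonus): 28% × €7,000.00 = €1,960.00
Total income tax: €549.39 + €1,960.00 = €2,509.39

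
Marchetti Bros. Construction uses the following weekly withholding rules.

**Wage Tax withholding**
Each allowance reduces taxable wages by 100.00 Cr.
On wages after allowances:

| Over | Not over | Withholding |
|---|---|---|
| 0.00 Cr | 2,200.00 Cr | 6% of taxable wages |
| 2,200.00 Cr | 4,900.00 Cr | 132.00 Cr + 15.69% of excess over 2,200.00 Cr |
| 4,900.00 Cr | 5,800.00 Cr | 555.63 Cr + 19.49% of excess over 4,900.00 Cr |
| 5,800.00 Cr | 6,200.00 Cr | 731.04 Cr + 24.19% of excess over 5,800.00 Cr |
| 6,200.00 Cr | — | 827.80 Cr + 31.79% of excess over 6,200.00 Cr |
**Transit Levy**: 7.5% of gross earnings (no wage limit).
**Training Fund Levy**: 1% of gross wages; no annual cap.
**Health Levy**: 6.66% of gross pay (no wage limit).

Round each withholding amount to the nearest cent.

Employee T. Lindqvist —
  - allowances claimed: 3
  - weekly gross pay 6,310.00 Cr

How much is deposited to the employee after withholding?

Wage Tax: taxable = 6,310.00 Cr − 3×100.00 Cr = 6,010.00 Cr
  731.04 Cr + 24.19% × (6,010.00 Cr − 5,800.00 Cr) = 731.04 Cr + 24.19% × 210.00 Cr = 781.84 Cr
Transit Levy: 7.5% × 6,310.00 Cr = 473.25 Cr
Training Fund Levy: 1% × 6,310.00 Cr = 63.10 Cr
Health Levy: 6.66% × 6,310.00 Cr = 420.25 Cr
Total withheld: 781.84 Cr + 473.25 Cr + 63.10 Cr + 420.25 Cr = 1,738.44 Cr
Net pay: 6,310.00 Cr − 1,738.44 Cr = 4,571.56 Cr

4,571.56 Cr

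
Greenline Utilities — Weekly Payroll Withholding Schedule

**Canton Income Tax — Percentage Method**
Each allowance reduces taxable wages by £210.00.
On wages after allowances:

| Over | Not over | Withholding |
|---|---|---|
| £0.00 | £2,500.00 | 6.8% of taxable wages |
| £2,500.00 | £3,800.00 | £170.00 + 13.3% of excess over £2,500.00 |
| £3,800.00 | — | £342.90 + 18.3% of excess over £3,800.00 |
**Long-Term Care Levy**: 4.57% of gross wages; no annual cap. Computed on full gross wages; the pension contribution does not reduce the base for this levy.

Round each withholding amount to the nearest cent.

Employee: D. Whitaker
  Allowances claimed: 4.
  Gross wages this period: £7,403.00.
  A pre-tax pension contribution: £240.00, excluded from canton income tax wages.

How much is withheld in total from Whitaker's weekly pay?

Canton Income Tax: taxable = £7,403.00 − £240.00 − 4×£210.00 = £6,323.00
  £342.90 + 18.3% × (£6,323.00 − £3,800.00) = £342.90 + 18.3% × £2,523.00 = £804.61
Long-Term Care Levy: 4.57% × £7,403.00 = £338.32
Total: £804.61 + £338.32 = £1,142.93

£1,142.93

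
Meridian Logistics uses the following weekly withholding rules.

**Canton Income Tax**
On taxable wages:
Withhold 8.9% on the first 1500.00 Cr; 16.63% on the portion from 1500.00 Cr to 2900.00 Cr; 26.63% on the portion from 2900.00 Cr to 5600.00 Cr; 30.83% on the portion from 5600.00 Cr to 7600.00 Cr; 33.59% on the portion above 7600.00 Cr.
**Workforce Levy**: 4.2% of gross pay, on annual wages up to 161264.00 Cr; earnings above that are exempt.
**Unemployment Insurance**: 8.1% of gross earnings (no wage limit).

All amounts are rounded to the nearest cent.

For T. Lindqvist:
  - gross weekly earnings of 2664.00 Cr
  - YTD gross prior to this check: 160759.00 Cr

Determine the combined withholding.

Canton Income Tax: taxable = 2664.00 Cr
  133.50 Cr + 16.63% × (2664.00 Cr − 1500.00 Cr) = 133.50 Cr + 16.63% × 1164.00 Cr = 327.07 Cr
Workforce Levy: cap 161264.00 Cr − YTD 160759.00 Cr = 505.00 Cr subject; 4.2% × 505.00 Cr = 21.21 Cr
Unemployment Insurance: 8.1% × 2664.00 Cr = 215.78 Cr
Total: 327.07 Cr + 21.21 Cr + 215.78 Cr = 564.06 Cr

564.06 Cr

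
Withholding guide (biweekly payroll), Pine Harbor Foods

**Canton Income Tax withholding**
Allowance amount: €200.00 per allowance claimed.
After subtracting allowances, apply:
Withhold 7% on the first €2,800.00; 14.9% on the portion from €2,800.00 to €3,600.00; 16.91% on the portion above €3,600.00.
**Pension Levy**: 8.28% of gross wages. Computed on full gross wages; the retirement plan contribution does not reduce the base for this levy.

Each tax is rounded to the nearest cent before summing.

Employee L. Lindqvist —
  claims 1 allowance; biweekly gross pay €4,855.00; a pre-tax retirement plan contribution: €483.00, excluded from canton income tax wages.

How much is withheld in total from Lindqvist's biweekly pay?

Canton Income Tax: taxable = €4,855.00 − €483.00 − 1×€200.00 = €4,172.00
  €315.20 + 16.91% × (€4,172.00 − €3,600.00) = €315.20 + 16.91% × €572.00 = €411.93
Pension Levy: 8.28% × €4,855.00 = €401.99
Total: €411.93 + €401.99 = €813.92

€813.92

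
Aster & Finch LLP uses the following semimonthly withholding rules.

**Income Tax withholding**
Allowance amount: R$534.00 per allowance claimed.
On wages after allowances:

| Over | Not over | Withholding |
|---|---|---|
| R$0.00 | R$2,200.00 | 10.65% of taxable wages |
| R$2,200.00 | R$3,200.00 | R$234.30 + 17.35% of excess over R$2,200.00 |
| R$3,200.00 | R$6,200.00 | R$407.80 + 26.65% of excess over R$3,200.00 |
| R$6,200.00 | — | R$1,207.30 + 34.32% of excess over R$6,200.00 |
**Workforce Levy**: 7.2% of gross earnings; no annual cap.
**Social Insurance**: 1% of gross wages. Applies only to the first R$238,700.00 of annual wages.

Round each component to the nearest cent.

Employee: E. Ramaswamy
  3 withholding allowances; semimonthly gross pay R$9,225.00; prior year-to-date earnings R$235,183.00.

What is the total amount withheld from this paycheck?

R$2,395.04

Income Tax: taxable = R$9,225.00 − 3×R$534.00 = R$7,623.00
  R$1,207.30 + 34.32% × (R$7,623.00 − R$6,200.00) = R$1,207.30 + 34.32% × R$1,423.00 = R$1,695.67
Workforce Levy: 7.2% × R$9,225.00 = R$664.20
Social Insurance: cap R$238,700.00 − YTD R$235,183.00 = R$3,517.00 subject; 1% × R$3,517.00 = R$35.17
Total: R$1,695.67 + R$664.20 + R$35.17 = R$2,395.04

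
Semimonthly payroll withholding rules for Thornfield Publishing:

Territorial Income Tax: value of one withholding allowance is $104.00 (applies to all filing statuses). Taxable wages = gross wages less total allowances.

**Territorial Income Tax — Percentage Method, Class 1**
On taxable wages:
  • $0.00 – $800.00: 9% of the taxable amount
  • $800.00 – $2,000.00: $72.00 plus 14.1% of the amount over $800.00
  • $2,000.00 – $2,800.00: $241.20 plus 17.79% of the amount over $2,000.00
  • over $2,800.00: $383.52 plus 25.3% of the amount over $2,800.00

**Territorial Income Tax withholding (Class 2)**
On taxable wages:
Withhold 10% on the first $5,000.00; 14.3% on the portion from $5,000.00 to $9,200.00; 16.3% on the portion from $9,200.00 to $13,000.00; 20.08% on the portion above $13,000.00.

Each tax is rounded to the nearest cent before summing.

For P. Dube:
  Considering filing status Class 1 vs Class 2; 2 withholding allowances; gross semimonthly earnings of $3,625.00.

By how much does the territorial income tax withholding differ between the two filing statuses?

Territorial Income Tax (Class 1): taxable = $3,625.00 − 2×$104.00 = $3,417.00
  $383.52 + 25.3% × ($3,417.00 − $2,800.00) = $383.52 + 25.3% × $617.00 = $539.62
Territorial Income Tax (Class 2): taxable = $3,625.00 − 2×$104.00 = $3,417.00
  10% × $3,417.00 = $341.70
Difference: |$539.62 − $341.70| = $197.92 (higher under Class 1)

$197.92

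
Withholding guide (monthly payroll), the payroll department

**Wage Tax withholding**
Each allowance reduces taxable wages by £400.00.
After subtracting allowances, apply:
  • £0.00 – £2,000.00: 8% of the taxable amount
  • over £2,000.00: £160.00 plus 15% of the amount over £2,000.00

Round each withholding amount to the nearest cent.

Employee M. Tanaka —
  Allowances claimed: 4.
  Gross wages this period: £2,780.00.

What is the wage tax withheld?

Wage Tax: taxable = £2,780.00 − 4×£400.00 = £1,180.00
  8% × £1,180.00 = £94.40

£94.40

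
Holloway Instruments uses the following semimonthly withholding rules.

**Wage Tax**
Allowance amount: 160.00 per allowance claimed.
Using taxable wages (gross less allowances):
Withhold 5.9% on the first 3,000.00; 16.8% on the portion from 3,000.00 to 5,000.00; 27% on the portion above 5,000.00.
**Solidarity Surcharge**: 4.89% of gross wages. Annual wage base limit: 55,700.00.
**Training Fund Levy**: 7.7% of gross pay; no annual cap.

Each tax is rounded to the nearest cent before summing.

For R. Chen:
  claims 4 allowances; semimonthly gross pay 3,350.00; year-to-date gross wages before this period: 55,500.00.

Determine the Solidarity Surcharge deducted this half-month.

Solidarity Surcharge: cap 55,700.00 − YTD 55,500.00 = 200.00 subject; 4.89% × 200.00 = 9.78

9.78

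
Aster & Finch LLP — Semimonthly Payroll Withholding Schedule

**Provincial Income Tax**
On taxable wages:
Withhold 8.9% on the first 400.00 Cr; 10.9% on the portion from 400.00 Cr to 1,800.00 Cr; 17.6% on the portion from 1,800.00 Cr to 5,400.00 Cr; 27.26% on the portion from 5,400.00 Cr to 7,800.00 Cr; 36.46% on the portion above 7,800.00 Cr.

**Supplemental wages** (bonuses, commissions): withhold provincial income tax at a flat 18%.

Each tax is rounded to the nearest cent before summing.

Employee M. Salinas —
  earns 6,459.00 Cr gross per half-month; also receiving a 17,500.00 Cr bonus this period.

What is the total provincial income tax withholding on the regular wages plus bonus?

4,260.48 Cr

Provincial Income Tax: taxable = 6,459.00 Cr
  821.80 Cr + 27.26% × (6,459.00 Cr − 5,400.00 Cr) = 821.80 Cr + 27.26% × 1,059.00 Cr = 1,110.48 Cr
Supplemental (18% flat on bonus): 18% × 17,500.00 Cr = 3,150.00 Cr
Total provincial income tax: 1,110.48 Cr + 3,150.00 Cr = 4,260.48 Cr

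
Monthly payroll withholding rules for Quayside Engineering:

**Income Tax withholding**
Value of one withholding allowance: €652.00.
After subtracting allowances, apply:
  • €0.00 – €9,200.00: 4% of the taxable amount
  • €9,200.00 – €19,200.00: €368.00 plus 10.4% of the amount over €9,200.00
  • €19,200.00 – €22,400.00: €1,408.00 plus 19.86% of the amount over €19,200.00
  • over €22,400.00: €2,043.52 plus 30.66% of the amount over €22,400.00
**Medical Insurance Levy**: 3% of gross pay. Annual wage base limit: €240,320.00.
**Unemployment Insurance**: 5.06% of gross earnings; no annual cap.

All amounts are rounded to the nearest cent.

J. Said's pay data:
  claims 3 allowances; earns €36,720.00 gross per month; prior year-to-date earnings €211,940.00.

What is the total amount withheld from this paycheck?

€8,543.75

Income Tax: taxable = €36,720.00 − 3×€652.00 = €34,764.00
  €2,043.52 + 30.66% × (€34,764.00 − €22,400.00) = €2,043.52 + 30.66% × €12,364.00 = €5,834.32
Medical Insurance Levy: cap €240,320.00 − YTD €211,940.00 = €28,380.00 subject; 3% × €28,380.00 = €851.40
Unemployment Insurance: 5.06% × €36,720.00 = €1,858.03
Total: €5,834.32 + €851.40 + €1,858.03 = €8,543.75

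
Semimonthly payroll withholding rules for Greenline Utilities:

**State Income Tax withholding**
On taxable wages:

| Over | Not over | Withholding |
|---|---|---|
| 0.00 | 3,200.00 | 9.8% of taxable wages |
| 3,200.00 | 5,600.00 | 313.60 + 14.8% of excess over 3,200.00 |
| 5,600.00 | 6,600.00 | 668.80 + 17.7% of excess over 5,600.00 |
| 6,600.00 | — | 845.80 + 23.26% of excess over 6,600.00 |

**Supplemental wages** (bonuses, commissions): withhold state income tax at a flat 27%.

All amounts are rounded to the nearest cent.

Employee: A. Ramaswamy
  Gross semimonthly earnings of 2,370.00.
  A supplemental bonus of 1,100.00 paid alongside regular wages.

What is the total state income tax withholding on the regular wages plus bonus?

State Income Tax: taxable = 2,370.00
  9.8% × 2,370.00 = 232.26
Supplemental (27% flat on bonus): 27% × 1,100.00 = 297.00
Total state income tax: 232.26 + 297.00 = 529.26

529.26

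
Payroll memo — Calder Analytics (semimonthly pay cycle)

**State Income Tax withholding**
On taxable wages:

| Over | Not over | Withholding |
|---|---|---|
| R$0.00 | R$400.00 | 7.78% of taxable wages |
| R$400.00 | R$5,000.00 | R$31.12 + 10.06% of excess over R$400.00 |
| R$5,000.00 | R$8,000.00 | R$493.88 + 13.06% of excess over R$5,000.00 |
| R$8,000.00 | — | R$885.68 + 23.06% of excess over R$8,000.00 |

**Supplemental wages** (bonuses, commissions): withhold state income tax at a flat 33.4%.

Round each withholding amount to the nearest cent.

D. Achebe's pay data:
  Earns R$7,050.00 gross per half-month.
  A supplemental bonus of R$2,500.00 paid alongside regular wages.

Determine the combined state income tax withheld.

R$1,596.61

State Income Tax: taxable = R$7,050.00
  R$493.88 + 13.06% × (R$7,050.00 − R$5,000.00) = R$493.88 + 13.06% × R$2,050.00 = R$761.61
Supplemental (33.4% flat on bonus): 33.4% × R$2,500.00 = R$835.00
Total state income tax: R$761.61 + R$835.00 = R$1,596.61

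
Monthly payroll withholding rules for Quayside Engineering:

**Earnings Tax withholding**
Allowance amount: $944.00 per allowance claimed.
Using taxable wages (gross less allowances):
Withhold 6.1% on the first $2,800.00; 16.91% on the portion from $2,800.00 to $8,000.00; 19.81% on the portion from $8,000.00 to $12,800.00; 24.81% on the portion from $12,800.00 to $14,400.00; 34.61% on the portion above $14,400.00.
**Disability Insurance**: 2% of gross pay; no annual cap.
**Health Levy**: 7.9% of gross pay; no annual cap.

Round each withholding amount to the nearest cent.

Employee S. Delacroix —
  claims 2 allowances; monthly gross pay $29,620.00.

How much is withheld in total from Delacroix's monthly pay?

Earnings Tax: taxable = $29,620.00 − 2×$944.00 = $27,732.00
  $2,397.96 + 34.61% × ($27,732.00 − $14,400.00) = $2,397.96 + 34.61% × $13,332.00 = $7,012.17
Disability Insurance: 2% × $29,620.00 = $592.40
Health Levy: 7.9% × $29,620.00 = $2,339.98
Total: $7,012.17 + $592.40 + $2,339.98 = $9,944.55

$9,944.55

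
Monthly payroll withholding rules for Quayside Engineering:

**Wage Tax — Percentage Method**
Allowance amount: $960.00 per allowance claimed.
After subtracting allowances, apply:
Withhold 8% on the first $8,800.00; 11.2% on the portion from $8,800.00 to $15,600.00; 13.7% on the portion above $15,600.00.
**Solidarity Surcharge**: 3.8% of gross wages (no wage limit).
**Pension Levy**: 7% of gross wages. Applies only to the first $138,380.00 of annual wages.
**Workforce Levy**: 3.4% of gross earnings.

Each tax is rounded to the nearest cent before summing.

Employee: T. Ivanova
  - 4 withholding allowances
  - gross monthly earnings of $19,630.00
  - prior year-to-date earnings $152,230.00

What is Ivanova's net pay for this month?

$16,725.01

Wage Tax: taxable = $19,630.00 − 4×$960.00 = $15,790.00
  $1,465.60 + 13.7% × ($15,790.00 − $15,600.00) = $1,465.60 + 13.7% × $190.00 = $1,491.63
Solidarity Surcharge: 3.8% × $19,630.00 = $745.94
Pension Levy: YTD $152,230.00 ≥ cap $138,380.00 → $0.00
Workforce Levy: 3.4% × $19,630.00 = $667.42
Total withheld: $1,491.63 + $745.94 + $0.00 + $667.42 = $2,904.99
Net pay: $19,630.00 − $2,904.99 = $16,725.01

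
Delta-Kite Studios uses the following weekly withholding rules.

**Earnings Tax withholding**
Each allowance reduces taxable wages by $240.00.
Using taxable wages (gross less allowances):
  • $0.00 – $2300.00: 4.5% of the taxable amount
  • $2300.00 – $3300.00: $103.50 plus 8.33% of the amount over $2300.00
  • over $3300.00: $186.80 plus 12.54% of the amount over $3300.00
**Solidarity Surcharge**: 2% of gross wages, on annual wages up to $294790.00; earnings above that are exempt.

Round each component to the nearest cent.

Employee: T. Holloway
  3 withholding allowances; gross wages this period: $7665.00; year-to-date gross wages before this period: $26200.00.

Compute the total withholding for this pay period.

$797.18

Earnings Tax: taxable = $7665.00 − 3×$240.00 = $6945.00
  $186.80 + 12.54% × ($6945.00 − $3300.00) = $186.80 + 12.54% × $3645.00 = $643.88
Solidarity Surcharge: 2% × $7665.00 = $153.30
Total: $643.88 + $153.30 = $797.18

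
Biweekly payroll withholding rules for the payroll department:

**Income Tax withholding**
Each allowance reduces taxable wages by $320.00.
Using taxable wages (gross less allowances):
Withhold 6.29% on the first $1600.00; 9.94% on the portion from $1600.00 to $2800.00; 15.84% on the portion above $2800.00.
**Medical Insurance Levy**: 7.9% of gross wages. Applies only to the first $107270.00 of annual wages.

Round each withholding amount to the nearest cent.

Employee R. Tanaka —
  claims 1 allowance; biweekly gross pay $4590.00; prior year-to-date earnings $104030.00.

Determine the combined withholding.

$708.73

Income Tax: taxable = $4590.00 − 1×$320.00 = $4270.00
  $219.92 + 15.84% × ($4270.00 − $2800.00) = $219.92 + 15.84% × $1470.00 = $452.77
Medical Insurance Levy: cap $107270.00 − YTD $104030.00 = $3240.00 subject; 7.9% × $3240.00 = $255.96
Total: $452.77 + $255.96 = $708.73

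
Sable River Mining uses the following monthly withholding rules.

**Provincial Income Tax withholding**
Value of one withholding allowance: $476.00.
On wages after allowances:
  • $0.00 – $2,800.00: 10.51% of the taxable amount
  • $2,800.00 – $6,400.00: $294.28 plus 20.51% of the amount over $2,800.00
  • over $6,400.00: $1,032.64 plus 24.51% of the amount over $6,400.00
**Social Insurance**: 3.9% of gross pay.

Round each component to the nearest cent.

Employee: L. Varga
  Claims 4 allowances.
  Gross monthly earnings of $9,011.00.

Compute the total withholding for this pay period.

Provincial Income Tax: taxable = $9,011.00 − 4×$476.00 = $7,107.00
  $1,032.64 + 24.51% × ($7,107.00 − $6,400.00) = $1,032.64 + 24.51% × $707.00 = $1,205.93
Social Insurance: 3.9% × $9,011.00 = $351.43
Total: $1,205.93 + $351.43 = $1,557.36

$1,557.36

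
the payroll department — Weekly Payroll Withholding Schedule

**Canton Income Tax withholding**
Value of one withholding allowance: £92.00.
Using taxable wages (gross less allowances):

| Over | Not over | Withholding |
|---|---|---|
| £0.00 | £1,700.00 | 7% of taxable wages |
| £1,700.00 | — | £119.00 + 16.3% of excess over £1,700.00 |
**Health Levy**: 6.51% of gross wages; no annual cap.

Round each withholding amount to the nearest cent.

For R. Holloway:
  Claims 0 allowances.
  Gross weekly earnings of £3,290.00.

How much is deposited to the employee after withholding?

£2,697.65

Canton Income Tax: taxable = £3,290.00
  £119.00 + 16.3% × (£3,290.00 − £1,700.00) = £119.00 + 16.3% × £1,590.00 = £378.17
Health Levy: 6.51% × £3,290.00 = £214.18
Total withheld: £378.17 + £214.18 = £592.35
Net pay: £3,290.00 − £592.35 = £2,697.65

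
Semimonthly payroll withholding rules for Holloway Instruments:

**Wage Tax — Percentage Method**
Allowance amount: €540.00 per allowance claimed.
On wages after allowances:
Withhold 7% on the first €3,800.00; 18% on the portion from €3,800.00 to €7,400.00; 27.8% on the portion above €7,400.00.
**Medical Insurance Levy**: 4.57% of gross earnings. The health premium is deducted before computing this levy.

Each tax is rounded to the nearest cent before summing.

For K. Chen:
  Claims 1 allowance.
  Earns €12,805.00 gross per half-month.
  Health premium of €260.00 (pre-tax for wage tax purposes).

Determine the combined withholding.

€2,767.50

Wage Tax: taxable = €12,805.00 − €260.00 − 1×€540.00 = €12,005.00
  €914.00 + 27.8% × (€12,005.00 − €7,400.00) = €914.00 + 27.8% × €4,605.00 = €2,194.19
Medical Insurance Levy: 4.57% × €12,545.00 = €573.31
Total: €2,194.19 + €573.31 = €2,767.50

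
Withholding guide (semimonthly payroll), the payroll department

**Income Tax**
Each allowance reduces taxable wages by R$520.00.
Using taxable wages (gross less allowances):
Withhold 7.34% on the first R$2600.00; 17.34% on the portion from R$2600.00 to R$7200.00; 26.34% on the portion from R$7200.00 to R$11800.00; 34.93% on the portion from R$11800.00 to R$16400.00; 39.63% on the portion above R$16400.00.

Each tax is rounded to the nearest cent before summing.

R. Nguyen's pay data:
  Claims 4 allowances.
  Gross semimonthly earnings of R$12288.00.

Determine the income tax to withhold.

R$1780.79

Income Tax: taxable = R$12288.00 − 4×R$520.00 = R$10208.00
  R$988.48 + 26.34% × (R$10208.00 − R$7200.00) = R$988.48 + 26.34% × R$3008.00 = R$1780.79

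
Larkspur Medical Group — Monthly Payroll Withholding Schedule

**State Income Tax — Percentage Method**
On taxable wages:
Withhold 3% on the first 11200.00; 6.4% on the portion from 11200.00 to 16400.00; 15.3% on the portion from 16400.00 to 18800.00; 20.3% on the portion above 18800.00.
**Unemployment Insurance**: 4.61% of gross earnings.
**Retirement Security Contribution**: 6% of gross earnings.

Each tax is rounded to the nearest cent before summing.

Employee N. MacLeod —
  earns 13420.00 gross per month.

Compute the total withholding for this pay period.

State Income Tax: taxable = 13420.00
  336.00 + 6.4% × (13420.00 − 11200.00) = 336.00 + 6.4% × 2220.00 = 478.08
Unemployment Insurance: 4.61% × 13420.00 = 618.66
Retirement Security Contribution: 6% × 13420.00 = 805.20
Total: 478.08 + 618.66 + 805.20 = 1901.94

1901.94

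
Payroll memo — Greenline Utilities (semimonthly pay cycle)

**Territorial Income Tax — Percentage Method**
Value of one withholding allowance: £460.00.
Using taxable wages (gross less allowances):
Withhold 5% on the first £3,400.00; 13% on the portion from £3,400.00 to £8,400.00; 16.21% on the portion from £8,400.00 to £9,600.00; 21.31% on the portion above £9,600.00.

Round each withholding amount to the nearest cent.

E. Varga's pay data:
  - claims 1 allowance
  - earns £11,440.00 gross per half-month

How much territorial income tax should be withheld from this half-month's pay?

£1,308.60

Territorial Income Tax: taxable = £11,440.00 − 1×£460.00 = £10,980.00
  £1,014.52 + 21.31% × (£10,980.00 − £9,600.00) = £1,014.52 + 21.31% × £1,380.00 = £1,308.60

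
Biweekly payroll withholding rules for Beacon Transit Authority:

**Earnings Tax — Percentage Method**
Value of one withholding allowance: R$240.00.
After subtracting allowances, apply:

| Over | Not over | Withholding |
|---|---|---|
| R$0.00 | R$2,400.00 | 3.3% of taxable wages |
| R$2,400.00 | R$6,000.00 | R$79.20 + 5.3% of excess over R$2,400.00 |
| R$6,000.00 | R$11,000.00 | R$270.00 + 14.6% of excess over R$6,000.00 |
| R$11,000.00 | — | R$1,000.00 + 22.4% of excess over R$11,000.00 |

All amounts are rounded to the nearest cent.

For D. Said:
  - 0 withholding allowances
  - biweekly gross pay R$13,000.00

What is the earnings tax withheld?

Earnings Tax: taxable = R$13,000.00
  R$1,000.00 + 22.4% × (R$13,000.00 − R$11,000.00) = R$1,000.00 + 22.4% × R$2,000.00 = R$1,448.00

R$1,448.00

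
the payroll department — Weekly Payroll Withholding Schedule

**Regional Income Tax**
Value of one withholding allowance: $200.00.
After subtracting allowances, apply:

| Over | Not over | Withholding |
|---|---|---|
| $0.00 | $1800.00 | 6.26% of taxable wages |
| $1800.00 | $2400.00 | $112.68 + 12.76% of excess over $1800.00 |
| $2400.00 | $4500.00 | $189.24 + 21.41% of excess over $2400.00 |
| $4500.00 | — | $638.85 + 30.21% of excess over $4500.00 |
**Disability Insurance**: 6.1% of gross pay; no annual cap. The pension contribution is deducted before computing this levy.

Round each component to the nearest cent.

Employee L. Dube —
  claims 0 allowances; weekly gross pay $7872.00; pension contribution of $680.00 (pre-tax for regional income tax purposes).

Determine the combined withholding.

Regional Income Tax: taxable = $7872.00 − $680.00 = $7192.00
  $638.85 + 30.21% × ($7192.00 − $4500.00) = $638.85 + 30.21% × $2692.00 = $1452.10
Disability Insurance: 6.1% × $7192.00 = $438.71
Total: $1452.10 + $438.71 = $1890.81

$1890.81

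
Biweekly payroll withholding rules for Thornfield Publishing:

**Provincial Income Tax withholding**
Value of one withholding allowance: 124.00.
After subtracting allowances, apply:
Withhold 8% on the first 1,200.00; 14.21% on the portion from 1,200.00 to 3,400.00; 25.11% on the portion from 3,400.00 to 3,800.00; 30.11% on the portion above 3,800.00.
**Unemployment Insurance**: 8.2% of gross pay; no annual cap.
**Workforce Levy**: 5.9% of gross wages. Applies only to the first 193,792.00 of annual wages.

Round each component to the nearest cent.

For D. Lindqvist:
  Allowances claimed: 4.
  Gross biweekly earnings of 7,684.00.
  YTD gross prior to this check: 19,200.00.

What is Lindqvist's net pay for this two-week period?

Provincial Income Tax: taxable = 7,684.00 − 4×124.00 = 7,188.00
  509.06 + 30.11% × (7,188.00 − 3,800.00) = 509.06 + 30.11% × 3,388.00 = 1,529.19
Unemployment Insurance: 8.2% × 7,684.00 = 630.09
Workforce Levy: 5.9% × 7,684.00 = 453.36
Total withheld: 1,529.19 + 630.09 + 453.36 = 2,612.64
Net pay: 7,684.00 − 2,612.64 = 5,071.36

5,071.36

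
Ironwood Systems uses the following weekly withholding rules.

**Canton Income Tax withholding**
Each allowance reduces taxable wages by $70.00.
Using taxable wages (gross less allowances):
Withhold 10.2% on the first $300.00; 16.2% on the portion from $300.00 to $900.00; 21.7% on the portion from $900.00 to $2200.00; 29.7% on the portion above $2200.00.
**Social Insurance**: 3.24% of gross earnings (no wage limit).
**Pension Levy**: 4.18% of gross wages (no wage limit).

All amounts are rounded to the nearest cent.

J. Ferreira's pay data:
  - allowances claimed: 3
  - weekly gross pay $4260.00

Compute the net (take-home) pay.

$2984.56

Canton Income Tax: taxable = $4260.00 − 3×$70.00 = $4050.00
  $409.90 + 29.7% × ($4050.00 − $2200.00) = $409.90 + 29.7% × $1850.00 = $959.35
Social Insurance: 3.24% × $4260.00 = $138.02
Pension Levy: 4.18% × $4260.00 = $178.07
Total withheld: $959.35 + $138.02 + $178.07 = $1275.44
Net pay: $4260.00 − $1275.44 = $2984.56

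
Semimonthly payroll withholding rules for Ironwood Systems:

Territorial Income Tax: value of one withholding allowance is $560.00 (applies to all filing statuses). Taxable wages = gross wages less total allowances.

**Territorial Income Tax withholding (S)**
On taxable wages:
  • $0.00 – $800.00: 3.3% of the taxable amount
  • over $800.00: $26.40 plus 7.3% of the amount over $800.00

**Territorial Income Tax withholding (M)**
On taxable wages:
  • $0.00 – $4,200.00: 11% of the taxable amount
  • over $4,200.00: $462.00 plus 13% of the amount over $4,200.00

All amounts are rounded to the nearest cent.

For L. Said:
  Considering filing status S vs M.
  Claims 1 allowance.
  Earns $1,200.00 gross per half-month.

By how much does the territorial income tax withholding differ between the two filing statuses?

$49.28

Territorial Income Tax (S): taxable = $1,200.00 − 1×$560.00 = $640.00
  3.3% × $640.00 = $21.12
Territorial Income Tax (M): taxable = $1,200.00 − 1×$560.00 = $640.00
  11% × $640.00 = $70.40
Difference: |$21.12 − $70.40| = $49.28 (higher under M)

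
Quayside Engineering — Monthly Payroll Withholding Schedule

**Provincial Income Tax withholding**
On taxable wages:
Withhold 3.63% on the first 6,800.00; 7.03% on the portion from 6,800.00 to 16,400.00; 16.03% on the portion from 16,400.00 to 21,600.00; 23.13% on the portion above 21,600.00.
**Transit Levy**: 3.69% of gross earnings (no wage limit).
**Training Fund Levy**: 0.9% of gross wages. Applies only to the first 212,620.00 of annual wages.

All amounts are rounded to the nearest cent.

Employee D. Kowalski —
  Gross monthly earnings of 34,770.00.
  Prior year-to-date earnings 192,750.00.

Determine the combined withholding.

Provincial Income Tax: taxable = 34,770.00
  1,755.28 + 23.13% × (34,770.00 − 21,600.00) = 1,755.28 + 23.13% × 13,170.00 = 4,801.50
Transit Levy: 3.69% × 34,770.00 = 1,283.01
Training Fund Levy: cap 212,620.00 − YTD 192,750.00 = 19,870.00 subject; 0.9% × 19,870.00 = 178.83
Total: 4,801.50 + 1,283.01 + 178.83 = 6,263.34

6,263.34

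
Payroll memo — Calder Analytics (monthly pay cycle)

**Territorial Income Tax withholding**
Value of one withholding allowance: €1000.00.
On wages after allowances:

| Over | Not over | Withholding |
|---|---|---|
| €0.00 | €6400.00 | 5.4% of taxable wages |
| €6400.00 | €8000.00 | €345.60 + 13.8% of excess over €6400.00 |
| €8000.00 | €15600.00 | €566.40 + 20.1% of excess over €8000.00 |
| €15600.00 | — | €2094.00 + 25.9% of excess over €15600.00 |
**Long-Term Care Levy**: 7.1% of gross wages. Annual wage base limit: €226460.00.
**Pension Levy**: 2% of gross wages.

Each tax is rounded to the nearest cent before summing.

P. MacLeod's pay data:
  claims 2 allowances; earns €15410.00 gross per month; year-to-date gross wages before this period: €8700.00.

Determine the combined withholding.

Territorial Income Tax: taxable = €15410.00 − 2×€1000.00 = €13410.00
  €566.40 + 20.1% × (€13410.00 − €8000.00) = €566.40 + 20.1% × €5410.00 = €1653.81
Long-Term Care Levy: 7.1% × €15410.00 = €1094.11
Pension Levy: 2% × €15410.00 = €308.20
Total: €1653.81 + €1094.11 + €308.20 = €3056.12

€3056.12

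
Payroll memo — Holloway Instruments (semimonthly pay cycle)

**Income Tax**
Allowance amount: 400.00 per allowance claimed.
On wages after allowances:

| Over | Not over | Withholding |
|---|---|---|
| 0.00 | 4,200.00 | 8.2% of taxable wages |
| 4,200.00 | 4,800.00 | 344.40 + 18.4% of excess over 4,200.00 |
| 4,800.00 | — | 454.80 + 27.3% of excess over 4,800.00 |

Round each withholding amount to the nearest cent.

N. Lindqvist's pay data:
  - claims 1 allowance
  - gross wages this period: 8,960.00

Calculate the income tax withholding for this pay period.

Income Tax: taxable = 8,960.00 − 1×400.00 = 8,560.00
  454.80 + 27.3% × (8,560.00 − 4,800.00) = 454.80 + 27.3% × 3,760.00 = 1,481.28

1,481.28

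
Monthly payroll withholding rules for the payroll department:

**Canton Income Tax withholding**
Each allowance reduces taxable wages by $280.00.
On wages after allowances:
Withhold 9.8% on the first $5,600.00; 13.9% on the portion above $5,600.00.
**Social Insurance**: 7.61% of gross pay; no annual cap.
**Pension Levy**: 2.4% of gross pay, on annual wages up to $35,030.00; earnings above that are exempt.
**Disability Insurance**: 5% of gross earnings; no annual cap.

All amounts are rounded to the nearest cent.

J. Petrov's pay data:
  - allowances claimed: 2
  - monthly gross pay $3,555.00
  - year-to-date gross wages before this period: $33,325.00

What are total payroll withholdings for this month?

Canton Income Tax: taxable = $3,555.00 − 2×$280.00 = $2,995.00
  9.8% × $2,995.00 = $293.51
Social Insurance: 7.61% × $3,555.00 = $270.54
Pension Levy: cap $35,030.00 − YTD $33,325.00 = $1,705.00 subject; 2.4% × $1,705.00 = $40.92
Disability Insurance: 5% × $3,555.00 = $177.75
Total: $293.51 + $270.54 + $40.92 + $177.75 = $782.72

$782.72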